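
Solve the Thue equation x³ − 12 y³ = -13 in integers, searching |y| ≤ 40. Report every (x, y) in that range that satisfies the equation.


The equation is x³ - 12y³ = -13. For fixed y, x³ = 12·y³ − 13, so a solution requires the RHS to be a perfect cube.
Strategy: iterate y from -40 to 40, compute RHS = 12·y³ − 13, and check whether it is a (positive or negative) perfect cube.
Check small values of y:
  y = 0: RHS = -13 is not a perfect cube.
  y = 1: RHS = -1 = (-1)³ ⇒ x = -1 works.
  y = -1: RHS = -25 is not a perfect cube.
  y = 2: RHS = 83 is not a perfect cube.
  y = -2: RHS = -109 is not a perfect cube.
  y = 3: RHS = 311 is not a perfect cube.
  y = -3: RHS = -337 is not a perfect cube.
Continuing the search up to |y| = 40 finds no further solutions beyond those listed.
Collected solutions: (-1, 1).

Solutions (with |y| ≤ 40): (-1, 1).


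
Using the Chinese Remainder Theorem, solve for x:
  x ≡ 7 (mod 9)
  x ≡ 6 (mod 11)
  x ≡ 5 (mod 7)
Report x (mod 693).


Moduli 9, 11, 7 are pairwise coprime; by CRT there is a unique solution modulo M = 9 · 11 · 7 = 693.
Solve pairwise, accumulating the modulus:
  Start with x ≡ 7 (mod 9).
  Combine with x ≡ 6 (mod 11): since gcd(9, 11) = 1, we get a unique residue mod 99.
    Write x = 7 + 9·t and substitute into x ≡ 6 (mod 11): 9·t ≡ 6 − 7 = -1 (mod 11).
    Reduce coefficients mod 11: 9·t ≡ 10 (mod 11).
    The inverse of 9 mod 11 is 5 (since 9·5 = 45 = 4·11 + 1), so t ≡ 5·10 = 50 ≡ 6 (mod 11).
    Then x = 7 + 9·6 = 61, valid modulo lcm(9, 11) = 99: x ≡ 61 (mod 99).
  Combine with x ≡ 5 (mod 7): since gcd(99, 7) = 1, we get a unique residue mod 693.
    Write x = 61 + 99·t and substitute into x ≡ 5 (mod 7): 99·t ≡ 5 − 61 = -56 (mod 7).
    Reduce coefficients mod 7: 1·t ≡ 0 (mod 7).
    So t ≡ 0 (mod 7).
    Then x = 61 + 99·0 = 61, valid modulo lcm(99, 7) = 693: x ≡ 61 (mod 693).
Verify: 61 mod 9 = 7 ✓, 61 mod 11 = 6 ✓, 61 mod 7 = 5 ✓.

x ≡ 61 (mod 693).


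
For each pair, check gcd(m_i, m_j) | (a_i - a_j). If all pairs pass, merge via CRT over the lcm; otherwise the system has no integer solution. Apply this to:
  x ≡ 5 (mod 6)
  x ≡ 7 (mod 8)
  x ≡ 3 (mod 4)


Moduli 6, 8, 4 are not pairwise coprime, so CRT works modulo lcm(m_i) when all pairwise compatibility conditions hold.
Pairwise compatibility: gcd(m_i, m_j) must divide a_i - a_j for every pair.
Merge one congruence at a time:
  Start: x ≡ 5 (mod 6).
  Combine with x ≡ 7 (mod 8): gcd(6, 8) = 2; 7 - 5 = 2, which IS divisible by 2, so compatible.
    Write x = 5 + 6·t and substitute into x ≡ 7 (mod 8): 6·t ≡ 7 − 5 = 2 (mod 8).
    Divide the congruence (and modulus) by g = 2: 3·t ≡ 1 (mod 4).
    The inverse of 3 mod 4 is 3 (since 3·3 = 9 = 2·4 + 1), so t ≡ 3·1 = 3 ≡ 3 (mod 4).
    Then x = 5 + 6·3 = 23, valid modulo lcm(6, 8) = 24: x ≡ 23 (mod 24).
  Combine with x ≡ 3 (mod 4): gcd(24, 4) = 4; 3 - 23 = -20, which IS divisible by 4, so compatible.
    Write x = 23 + 24·t and substitute into x ≡ 3 (mod 4): 24·t ≡ 3 − 23 = -20 (mod 4).
    Divide the congruence (and modulus) by g = 4: 6·t ≡ -5 (mod 1).
    Modulo 1 every t works; take t = 0.
    Then x = 23 + 24·0 = 23, valid modulo lcm(24, 4) = 24: x ≡ 23 (mod 24).
Verify: 23 mod 6 = 5, 23 mod 8 = 7, 23 mod 4 = 3.

x ≡ 23 (mod 24).


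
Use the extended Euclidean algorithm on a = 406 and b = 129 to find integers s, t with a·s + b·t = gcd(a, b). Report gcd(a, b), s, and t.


Euclidean algorithm on (406, 129) — divide until remainder is 0:
  406 = 3 · 129 + 19
  129 = 6 · 19 + 15
  19 = 1 · 15 + 4
  15 = 3 · 4 + 3
  4 = 1 · 3 + 1
  3 = 3 · 1 + 0
gcd(406, 129) = 1.
Track Bezout coefficients alongside the remainders: start with r₀ = 406 = a·1 + b·0 (s = 1, t = 0) and r₁ = 129 = a·0 + b·1 (s = 0, t = 1); each new remainder r_{k+1} = r_{k-1} − q_k·r_k inherits s_{k+1} = s_{k-1} − q_k·s_k, t_{k+1} = t_{k-1} − q_k·t_k, so r_k = a·s_k + b·t_k at every step:
  q = 3: r = 19, s = 1 − 3·0 = 1, t = 0 − 3·1 = -3  (check: 406·1 + 129·(-3) = 19)
  q = 6: r = 15, s = 0 − 6·1 = -6, t = 1 − 6·(-3) = 19  (check: 406·(-6) + 129·19 = 15)
  q = 1: r = 4, s = 1 − 1·(-6) = 7, t = -3 − 1·19 = -22  (check: 406·7 + 129·(-22) = 4)
  q = 3: r = 3, s = -6 − 3·7 = -27, t = 19 − 3·(-22) = 85  (check: 406·(-27) + 129·85 = 3)
  q = 1: r = 1, s = 7 − 1·(-27) = 34, t = -22 − 1·85 = -107  (check: 406·34 + 129·(-107) = 1)
The row with r = 1 (the gcd) gives the Bezout coefficients s = 34, t = -107.
Result: 406 · (34) + 129 · (-107) = 1.

gcd(406, 129) = 1; s = 34, t = -107 (check: 406·34 + 129·(-107) = 1).


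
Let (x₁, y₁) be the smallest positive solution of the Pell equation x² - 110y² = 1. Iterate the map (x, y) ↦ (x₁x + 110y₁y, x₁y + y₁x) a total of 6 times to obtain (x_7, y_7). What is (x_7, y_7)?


Step 1: Find the fundamental solution (x₁, y₁) of x² - 110y² = 1.
  Expand √110 as a continued fraction. a₀ = ⌊√110⌋ = 10; iterate m_{k+1} = d_k·a_k − m_k, d_{k+1} = (110 − m_{k+1}²)/d_k, a_{k+1} = ⌊(a₀ + m_{k+1})/d_{k+1}⌋ (starting m₀ = 0, d₀ = 1), with convergents p_k = a_k·p_{k-1} + p_{k-2}, q_k = a_k·q_{k-1} + q_{k-2} (p₋₁ = 1, q₋₁ = 0):
  k = 0: a₀ = 10; p₀/q₀ = 10/1; p₀² − 110·q₀² = 100 − 110 = -10.
  k = 1: m = 10, d = 10, a = ⌊(10 + 10)/10⌋ = 2; p/q = (2·10 + 1)/(2·1 + 0) = 21/2; p² − 110·q² = 441 − 440 = 1.
  The first convergent with p² − 110·q² = 1 gives the fundamental solution (x₁, y₁) = (21, 2).
Step 2: Apply the recurrence (x_{n+1}, y_{n+1}) = (x₁x_n + 110y₁y_n, x₁y_n + y₁x_n) repeatedly.
  From (x_1, y_1) = (21, 2): x_2 = 21·21 + 110·2·2 = 881; y_2 = 21·2 + 2·21 = 84.
  From (x_2, y_2) = (881, 84): x_3 = 21·881 + 110·2·84 = 36981; y_3 = 21·84 + 2·881 = 3526.
  From (x_3, y_3) = (36981, 3526): x_4 = 21·36981 + 110·2·3526 = 1552321; y_4 = 21·3526 + 2·36981 = 148008.
  From (x_4, y_4) = (1552321, 148008): x_5 = 21·1552321 + 110·2·148008 = 65160501; y_5 = 21·148008 + 2·1552321 = 6212810.
  From (x_5, y_5) = (65160501, 6212810): x_6 = 21·65160501 + 110·2·6212810 = 2735188721; y_6 = 21·6212810 + 2·65160501 = 260790012.
  From (x_6, y_6) = (2735188721, 260790012): x_7 = 21·2735188721 + 110·2·260790012 = 114812765781; y_7 = 21·260790012 + 2·2735188721 = 10946967694.
Step 3: Verify x_7² - 110·y_7² = 13181971186282764539961 - 13181971186282764539960 = 1 (should be 1). ✓

(x_1, y_1) = (21, 2); (x_7, y_7) = (114812765781, 10946967694).


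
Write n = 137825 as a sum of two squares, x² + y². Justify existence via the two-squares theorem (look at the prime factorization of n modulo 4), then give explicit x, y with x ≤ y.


Step 1: Factor n = 137825 = 5^2 · 37 · 149.
Step 2: Check the mod-4 condition on each prime factor: 5 ≡ 1 (mod 4), exponent 2; 37 ≡ 1 (mod 4), exponent 1; 149 ≡ 1 (mod 4), exponent 1.
All primes ≡ 3 (mod 4) appear to even exponent (or don't appear), so by the two-squares theorem n IS expressible as a sum of two squares.
Step 3: Build a representation. Group n = k² · m with k = 5 and m = 37 · 149 = 5513 (a product of primes ≡ 1 (mod 4)); a representation of m scales to one of n via (k·x)² + (k·y)² = k²(x² + y²). Each prime p ≡ 1 (mod 4) is itself a sum of two squares; find a² by testing p − a² for a perfect square:
  37: 37 − 1² = 36 = 6² ⇒ 37 = 1² + 6².
  149: 149 − 1² = 148, 149 − 2² = 145, 149 − 3² = 140, 149 − 4² = 133, 149 − 5² = 124, 149 − 6² = 113, 149 − 7² = 100 = 10² ⇒ 149 = 7² + 10².
  Combine using the Brahmagupta–Fibonacci identity (a² + b²)(c² + d²) = (ac − bd)² + (ad + bc)² = (ac + bd)² + (ad − bc)²:
  37 · 149 = 5513: from (1² + 6²)(7² + 10²), take (1·7 − 6·10, 1·10 + 6·7) = (7 − 60, 10 + 42) = (-53, 52); dropping signs (only squares matter) gives (53, 52); check 53² + 52² = 2809 + 2704 = 5513 ✓.
  Scale by k = 5: (5·53, 5·52) = (265, 260).
Step 4: Order so x ≤ y and verify: 260² + 265² = 67600 + 70225 = 137825 = n. ✓

n = 137825 = 260² + 265² (one valid representation with x ≤ y).


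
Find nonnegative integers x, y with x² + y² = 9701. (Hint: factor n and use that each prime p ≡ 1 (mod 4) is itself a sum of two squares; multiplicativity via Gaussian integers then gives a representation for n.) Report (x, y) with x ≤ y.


Step 1: Factor n = 9701 = 89 · 109.
Step 2: Check the mod-4 condition on each prime factor: 89 ≡ 1 (mod 4), exponent 1; 109 ≡ 1 (mod 4), exponent 1.
All primes ≡ 3 (mod 4) appear to even exponent (or don't appear), so by the two-squares theorem n IS expressible as a sum of two squares.
Step 3: Build a representation. Here n = 89 · 109 is a product of primes ≡ 1 (mod 4). Each prime p ≡ 1 (mod 4) is itself a sum of two squares; find a² by testing p − a² for a perfect square:
  89: 89 − 1² = 88, 89 − 2² = 85, 89 − 3² = 80, 89 − 4² = 73, 89 − 5² = 64 = 8² ⇒ 89 = 5² + 8².
  109: 109 − 1² = 108, 109 − 2² = 105, 109 − 3² = 100 = 10² ⇒ 109 = 3² + 10².
  Combine using the Brahmagupta–Fibonacci identity (a² + b²)(c² + d²) = (ac − bd)² + (ad + bc)² = (ac + bd)² + (ad − bc)²:
  89 · 109 = 9701: from (5² + 8²)(3² + 10²), take (5·3 − 8·10, 5·10 + 8·3) = (15 − 80, 50 + 24) = (-65, 74); dropping signs (only squares matter) gives (65, 74); check 65² + 74² = 4225 + 5476 = 9701 ✓.
Step 4: Order so x ≤ y and verify: 65² + 74² = 4225 + 5476 = 9701 = n. ✓

n = 9701 = 65² + 74² (one valid representation with x ≤ y).


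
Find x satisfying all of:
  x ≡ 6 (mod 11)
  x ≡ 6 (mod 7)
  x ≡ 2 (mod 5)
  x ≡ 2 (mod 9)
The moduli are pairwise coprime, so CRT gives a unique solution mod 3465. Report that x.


Product of moduli M = 11 · 7 · 5 · 9 = 3465.
Merge one congruence at a time:
  Start: x ≡ 6 (mod 11).
  Combine with x ≡ 6 (mod 7); new modulus lcm = 77.
    Write x = 6 + 11·t and substitute into x ≡ 6 (mod 7): 11·t ≡ 6 − 6 = 0 (mod 7).
    Reduce coefficients mod 7: 4·t ≡ 0 (mod 7).
    The inverse of 4 mod 7 is 2 (since 4·2 = 8 = 1·7 + 1), so t ≡ 2·0 = 0 ≡ 0 (mod 7).
    Then x = 6 + 11·0 = 6, valid modulo lcm(11, 7) = 77: x ≡ 6 (mod 77).
  Combine with x ≡ 2 (mod 5); new modulus lcm = 385.
    Write x = 6 + 77·t and substitute into x ≡ 2 (mod 5): 77·t ≡ 2 − 6 = -4 (mod 5).
    Reduce coefficients mod 5: 2·t ≡ 1 (mod 5).
    The inverse of 2 mod 5 is 3 (since 2·3 = 6 = 1·5 + 1), so t ≡ 3·1 = 3 ≡ 3 (mod 5).
    Then x = 6 + 77·3 = 237, valid modulo lcm(77, 5) = 385: x ≡ 237 (mod 385).
  Combine with x ≡ 2 (mod 9); new modulus lcm = 3465.
    Write x = 237 + 385·t and substitute into x ≡ 2 (mod 9): 385·t ≡ 2 − 237 = -235 (mod 9).
    Reduce coefficients mod 9: 7·t ≡ 8 (mod 9).
    The inverse of 7 mod 9 is 4 (since 7·4 = 28 = 3·9 + 1), so t ≡ 4·8 = 32 ≡ 5 (mod 9).
    Then x = 237 + 385·5 = 2162, valid modulo lcm(385, 9) = 3465: x ≡ 2162 (mod 3465).
Verify against each original: 2162 mod 11 = 6, 2162 mod 7 = 6, 2162 mod 5 = 2, 2162 mod 9 = 2.

x ≡ 2162 (mod 3465).


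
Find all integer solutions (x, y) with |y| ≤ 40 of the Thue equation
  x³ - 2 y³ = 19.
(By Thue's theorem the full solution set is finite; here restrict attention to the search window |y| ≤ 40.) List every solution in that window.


The equation is x³ - 2y³ = 19. For fixed y, x³ = 2·y³ + 19, so a solution requires the RHS to be a perfect cube.
Strategy: iterate y from -40 to 40, compute RHS = 2·y³ + 19, and check whether it is a (positive or negative) perfect cube.
Check small values of y:
  y = 0: RHS = 19 is not a perfect cube.
  y = 1: RHS = 21 is not a perfect cube.
  y = -1: RHS = 17 is not a perfect cube.
  y = 2: RHS = 35 is not a perfect cube.
  y = -2: RHS = 3 is not a perfect cube.
  y = 3: RHS = 73 is not a perfect cube.
  y = -3: RHS = -35 is not a perfect cube.
Continuing the search up to |y| = 40 finds no solutions either.
No (x, y) in the scanned range satisfies the equation.

No integer solutions with |y| ≤ 40.


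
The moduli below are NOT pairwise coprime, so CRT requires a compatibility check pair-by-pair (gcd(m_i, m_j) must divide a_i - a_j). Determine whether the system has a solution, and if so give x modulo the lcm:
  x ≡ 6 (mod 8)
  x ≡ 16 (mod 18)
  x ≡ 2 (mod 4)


Moduli 8, 18, 4 are not pairwise coprime, so CRT works modulo lcm(m_i) when all pairwise compatibility conditions hold.
Pairwise compatibility: gcd(m_i, m_j) must divide a_i - a_j for every pair.
Merge one congruence at a time:
  Start: x ≡ 6 (mod 8).
  Combine with x ≡ 16 (mod 18): gcd(8, 18) = 2; 16 - 6 = 10, which IS divisible by 2, so compatible.
    Write x = 6 + 8·t and substitute into x ≡ 16 (mod 18): 8·t ≡ 16 − 6 = 10 (mod 18).
    Divide the congruence (and modulus) by g = 2: 4·t ≡ 5 (mod 9).
    The inverse of 4 mod 9 is 7 (since 4·7 = 28 = 3·9 + 1), so t ≡ 7·5 = 35 ≡ 8 (mod 9).
    Then x = 6 + 8·8 = 70, valid modulo lcm(8, 18) = 72: x ≡ 70 (mod 72).
  Combine with x ≡ 2 (mod 4): gcd(72, 4) = 4; 2 - 70 = -68, which IS divisible by 4, so compatible.
    Write x = 70 + 72·t and substitute into x ≡ 2 (mod 4): 72·t ≡ 2 − 70 = -68 (mod 4).
    Divide the congruence (and modulus) by g = 4: 18·t ≡ -17 (mod 1).
    Modulo 1 every t works; take t = 0.
    Then x = 70 + 72·0 = 70, valid modulo lcm(72, 4) = 72: x ≡ 70 (mod 72).
Verify: 70 mod 8 = 6, 70 mod 18 = 16, 70 mod 4 = 2.

x ≡ 70 (mod 72).


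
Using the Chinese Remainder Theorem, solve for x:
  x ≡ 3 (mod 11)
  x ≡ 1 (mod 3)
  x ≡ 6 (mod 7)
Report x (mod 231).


Moduli 11, 3, 7 are pairwise coprime; by CRT there is a unique solution modulo M = 11 · 3 · 7 = 231.
Solve pairwise, accumulating the modulus:
  Start with x ≡ 3 (mod 11).
  Combine with x ≡ 1 (mod 3): since gcd(11, 3) = 1, we get a unique residue mod 33.
    Write x = 3 + 11·t and substitute into x ≡ 1 (mod 3): 11·t ≡ 1 − 3 = -2 (mod 3).
    Reduce coefficients mod 3: 2·t ≡ 1 (mod 3).
    The inverse of 2 mod 3 is 2 (since 2·2 = 4 = 1·3 + 1), so t ≡ 2·1 = 2 ≡ 2 (mod 3).
    Then x = 3 + 11·2 = 25, valid modulo lcm(11, 3) = 33: x ≡ 25 (mod 33).
  Combine with x ≡ 6 (mod 7): since gcd(33, 7) = 1, we get a unique residue mod 231.
    Write x = 25 + 33·t and substitute into x ≡ 6 (mod 7): 33·t ≡ 6 − 25 = -19 (mod 7).
    Reduce coefficients mod 7: 5·t ≡ 2 (mod 7).
    The inverse of 5 mod 7 is 3 (since 5·3 = 15 = 2·7 + 1), so t ≡ 3·2 = 6 ≡ 6 (mod 7).
    Then x = 25 + 33·6 = 223, valid modulo lcm(33, 7) = 231: x ≡ 223 (mod 231).
Verify: 223 mod 11 = 3 ✓, 223 mod 3 = 1 ✓, 223 mod 7 = 6 ✓.

x ≡ 223 (mod 231).


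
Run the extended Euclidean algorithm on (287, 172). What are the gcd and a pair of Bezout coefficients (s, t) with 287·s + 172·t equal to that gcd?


Euclidean algorithm on (287, 172) — divide until remainder is 0:
  287 = 1 · 172 + 115
  172 = 1 · 115 + 57
  115 = 2 · 57 + 1
  57 = 57 · 1 + 0
gcd(287, 172) = 1.
Track Bezout coefficients alongside the remainders: start with r₀ = 287 = a·1 + b·0 (s = 1, t = 0) and r₁ = 172 = a·0 + b·1 (s = 0, t = 1); each new remainder r_{k+1} = r_{k-1} − q_k·r_k inherits s_{k+1} = s_{k-1} − q_k·s_k, t_{k+1} = t_{k-1} − q_k·t_k, so r_k = a·s_k + b·t_k at every step:
  q = 1: r = 115, s = 1 − 1·0 = 1, t = 0 − 1·1 = -1  (check: 287·1 + 172·(-1) = 115)
  q = 1: r = 57, s = 0 − 1·1 = -1, t = 1 − 1·(-1) = 2  (check: 287·(-1) + 172·2 = 57)
  q = 2: r = 1, s = 1 − 2·(-1) = 3, t = -1 − 2·2 = -5  (check: 287·3 + 172·(-5) = 1)
The row with r = 1 (the gcd) gives the Bezout coefficients s = 3, t = -5.
Result: 287 · (3) + 172 · (-5) = 1.

gcd(287, 172) = 1; s = 3, t = -5 (check: 287·3 + 172·(-5) = 1).


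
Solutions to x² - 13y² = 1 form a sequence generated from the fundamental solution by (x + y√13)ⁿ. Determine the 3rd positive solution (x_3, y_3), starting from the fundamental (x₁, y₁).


Step 1: Find the fundamental solution (x₁, y₁) of x² - 13y² = 1.
  Expand √13 as a continued fraction. a₀ = ⌊√13⌋ = 3; iterate m_{k+1} = d_k·a_k − m_k, d_{k+1} = (13 − m_{k+1}²)/d_k, a_{k+1} = ⌊(a₀ + m_{k+1})/d_{k+1}⌋ (starting m₀ = 0, d₀ = 1), with convergents p_k = a_k·p_{k-1} + p_{k-2}, q_k = a_k·q_{k-1} + q_{k-2} (p₋₁ = 1, q₋₁ = 0):
  k = 0: a₀ = 3; p₀/q₀ = 3/1; p₀² − 13·q₀² = 9 − 13 = -4.
  k = 1: m = 3, d = 4, a = ⌊(3 + 3)/4⌋ = 1; p/q = (1·3 + 1)/(1·1 + 0) = 4/1; p² − 13·q² = 16 − 13 = 3.
  k = 2: m = 1, d = 3, a = ⌊(3 + 1)/3⌋ = 1; p/q = (1·4 + 3)/(1·1 + 1) = 7/2; p² − 13·q² = 49 − 52 = -3.
  k = 3: m = 2, d = 3, a = ⌊(3 + 2)/3⌋ = 1; p/q = (1·7 + 4)/(1·2 + 1) = 11/3; p² − 13·q² = 121 − 117 = 4.
  k = 4: m = 1, d = 4, a = ⌊(3 + 1)/4⌋ = 1; p/q = (1·11 + 7)/(1·3 + 2) = 18/5; p² − 13·q² = 324 − 325 = -1.
  k = 5: m = 3, d = 1, a = ⌊(3 + 3)/1⌋ = 6; p/q = (6·18 + 11)/(6·5 + 3) = 119/33; p² − 13·q² = 14161 − 14157 = 4.
  k = 6: m = 3, d = 4, a = ⌊(3 + 3)/4⌋ = 1; p/q = (1·119 + 18)/(1·33 + 5) = 137/38; p² − 13·q² = 18769 − 18772 = -3.
  k = 7: m = 1, d = 3, a = ⌊(3 + 1)/3⌋ = 1; p/q = (1·137 + 119)/(1·38 + 33) = 256/71; p² − 13·q² = 65536 − 65533 = 3.
  k = 8: m = 2, d = 3, a = ⌊(3 + 2)/3⌋ = 1; p/q = (1·256 + 137)/(1·71 + 38) = 393/109; p² − 13·q² = 154449 − 154453 = -4.
  k = 9: m = 1, d = 4, a = ⌊(3 + 1)/4⌋ = 1; p/q = (1·393 + 256)/(1·109 + 71) = 649/180; p² − 13·q² = 421201 − 421200 = 1.
  The first convergent with p² − 13·q² = 1 gives the fundamental solution (x₁, y₁) = (649, 180).
Step 2: Apply the recurrence (x_{n+1}, y_{n+1}) = (x₁x_n + 13y₁y_n, x₁y_n + y₁x_n) repeatedly.
  From (x_1, y_1) = (649, 180): x_2 = 649·649 + 13·180·180 = 842401; y_2 = 649·180 + 180·649 = 233640.
  From (x_2, y_2) = (842401, 233640): x_3 = 649·842401 + 13·180·233640 = 1093435849; y_3 = 649·233640 + 180·842401 = 303264540.
Step 3: Verify x_3² - 13·y_3² = 1195601955878350801 - 1195601955878350800 = 1 (should be 1). ✓

(x_1, y_1) = (649, 180); (x_3, y_3) = (1093435849, 303264540).


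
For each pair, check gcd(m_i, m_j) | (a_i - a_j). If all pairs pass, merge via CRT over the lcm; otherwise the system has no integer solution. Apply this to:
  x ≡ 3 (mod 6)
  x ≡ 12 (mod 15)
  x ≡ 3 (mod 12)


Moduli 6, 15, 12 are not pairwise coprime, so CRT works modulo lcm(m_i) when all pairwise compatibility conditions hold.
Pairwise compatibility: gcd(m_i, m_j) must divide a_i - a_j for every pair.
Merge one congruence at a time:
  Start: x ≡ 3 (mod 6).
  Combine with x ≡ 12 (mod 15): gcd(6, 15) = 3; 12 - 3 = 9, which IS divisible by 3, so compatible.
    Write x = 3 + 6·t and substitute into x ≡ 12 (mod 15): 6·t ≡ 12 − 3 = 9 (mod 15).
    Divide the congruence (and modulus) by g = 3: 2·t ≡ 3 (mod 5).
    The inverse of 2 mod 5 is 3 (since 2·3 = 6 = 1·5 + 1), so t ≡ 3·3 = 9 ≡ 4 (mod 5).
    Then x = 3 + 6·4 = 27, valid modulo lcm(6, 15) = 30: x ≡ 27 (mod 30).
  Combine with x ≡ 3 (mod 12): gcd(30, 12) = 6; 3 - 27 = -24, which IS divisible by 6, so compatible.
    Write x = 27 + 30·t and substitute into x ≡ 3 (mod 12): 30·t ≡ 3 − 27 = -24 (mod 12).
    Divide the congruence (and modulus) by g = 6: 5·t ≡ -4 (mod 2).
    Reduce coefficients mod 2: 1·t ≡ 0 (mod 2).
    So t ≡ 0 (mod 2).
    Then x = 27 + 30·0 = 27, valid modulo lcm(30, 12) = 60: x ≡ 27 (mod 60).
Verify: 27 mod 6 = 3, 27 mod 15 = 12, 27 mod 12 = 3.

x ≡ 27 (mod 60).


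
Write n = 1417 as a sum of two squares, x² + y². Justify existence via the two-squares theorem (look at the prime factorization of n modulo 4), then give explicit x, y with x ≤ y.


Step 1: Factor n = 1417 = 13 · 109.
Step 2: Check the mod-4 condition on each prime factor: 13 ≡ 1 (mod 4), exponent 1; 109 ≡ 1 (mod 4), exponent 1.
All primes ≡ 3 (mod 4) appear to even exponent (or don't appear), so by the two-squares theorem n IS expressible as a sum of two squares.
Step 3: Build a representation. Here n = 13 · 109 is a product of primes ≡ 1 (mod 4). Each prime p ≡ 1 (mod 4) is itself a sum of two squares; find a² by testing p − a² for a perfect square:
  13: 13 − 1² = 12, 13 − 2² = 9 = 3² ⇒ 13 = 2² + 3².
  109: 109 − 1² = 108, 109 − 2² = 105, 109 − 3² = 100 = 10² ⇒ 109 = 3² + 10².
  Combine using the Brahmagupta–Fibonacci identity (a² + b²)(c² + d²) = (ac − bd)² + (ad + bc)² = (ac + bd)² + (ad − bc)²:
  13 · 109 = 1417: from (2² + 3²)(3² + 10²), take (2·3 − 3·10, 2·10 + 3·3) = (6 − 30, 20 + 9) = (-24, 29); dropping signs (only squares matter) gives (24, 29); check 24² + 29² = 576 + 841 = 1417 ✓.
Step 4: Order so x ≤ y and verify: 24² + 29² = 576 + 841 = 1417 = n. ✓

n = 1417 = 24² + 29² (one valid representation with x ≤ y).


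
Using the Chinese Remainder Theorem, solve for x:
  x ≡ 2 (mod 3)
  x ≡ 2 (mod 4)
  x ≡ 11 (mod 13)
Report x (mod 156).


Moduli 3, 4, 13 are pairwise coprime; by CRT there is a unique solution modulo M = 3 · 4 · 13 = 156.
Solve pairwise, accumulating the modulus:
  Start with x ≡ 2 (mod 3).
  Combine with x ≡ 2 (mod 4): since gcd(3, 4) = 1, we get a unique residue mod 12.
    Write x = 2 + 3·t and substitute into x ≡ 2 (mod 4): 3·t ≡ 2 − 2 = 0 (mod 4).
    The inverse of 3 mod 4 is 3 (since 3·3 = 9 = 2·4 + 1), so t ≡ 3·0 = 0 ≡ 0 (mod 4).
    Then x = 2 + 3·0 = 2, valid modulo lcm(3, 4) = 12: x ≡ 2 (mod 12).
  Combine with x ≡ 11 (mod 13): since gcd(12, 13) = 1, we get a unique residue mod 156.
    Write x = 2 + 12·t and substitute into x ≡ 11 (mod 13): 12·t ≡ 11 − 2 = 9 (mod 13).
    The inverse of 12 mod 13 is 12 (since 12·12 = 144 = 11·13 + 1), so t ≡ 12·9 = 108 ≡ 4 (mod 13).
    Then x = 2 + 12·4 = 50, valid modulo lcm(12, 13) = 156: x ≡ 50 (mod 156).
Verify: 50 mod 3 = 2 ✓, 50 mod 4 = 2 ✓, 50 mod 13 = 11 ✓.

x ≡ 50 (mod 156).


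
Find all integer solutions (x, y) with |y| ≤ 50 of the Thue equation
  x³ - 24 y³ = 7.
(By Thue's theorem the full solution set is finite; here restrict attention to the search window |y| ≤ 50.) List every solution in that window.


The equation is x³ - 24y³ = 7. For fixed y, x³ = 24·y³ + 7, so a solution requires the RHS to be a perfect cube.
Strategy: iterate y from -50 to 50, compute RHS = 24·y³ + 7, and check whether it is a (positive or negative) perfect cube.
Check small values of y:
  y = 0: RHS = 7 is not a perfect cube.
  y = 1: RHS = 31 is not a perfect cube.
  y = -1: RHS = -17 is not a perfect cube.
  y = 2: RHS = 199 is not a perfect cube.
  y = -2: RHS = -185 is not a perfect cube.
  y = 3: RHS = 655 is not a perfect cube.
  y = -3: RHS = -641 is not a perfect cube.
Continuing the search up to |y| = 50 finds no solutions either.
No (x, y) in the scanned range satisfies the equation.

No integer solutions with |y| ≤ 50.


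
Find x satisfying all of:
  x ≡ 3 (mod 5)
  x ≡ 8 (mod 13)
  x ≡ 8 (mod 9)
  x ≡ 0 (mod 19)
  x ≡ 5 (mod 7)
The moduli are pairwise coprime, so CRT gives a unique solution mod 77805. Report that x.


Product of moduli M = 5 · 13 · 9 · 19 · 7 = 77805.
Merge one congruence at a time:
  Start: x ≡ 3 (mod 5).
  Combine with x ≡ 8 (mod 13); new modulus lcm = 65.
    Write x = 3 + 5·t and substitute into x ≡ 8 (mod 13): 5·t ≡ 8 − 3 = 5 (mod 13).
    The inverse of 5 mod 13 is 8 (since 5·8 = 40 = 3·13 + 1), so t ≡ 8·5 = 40 ≡ 1 (mod 13).
    Then x = 3 + 5·1 = 8, valid modulo lcm(5, 13) = 65: x ≡ 8 (mod 65).
  Combine with x ≡ 8 (mod 9); new modulus lcm = 585.
    Write x = 8 + 65·t and substitute into x ≡ 8 (mod 9): 65·t ≡ 8 − 8 = 0 (mod 9).
    Reduce coefficients mod 9: 2·t ≡ 0 (mod 9).
    The inverse of 2 mod 9 is 5 (since 2·5 = 10 = 1·9 + 1), so t ≡ 5·0 = 0 ≡ 0 (mod 9).
    Then x = 8 + 65·0 = 8, valid modulo lcm(65, 9) = 585: x ≡ 8 (mod 585).
  Combine with x ≡ 0 (mod 19); new modulus lcm = 11115.
    Write x = 8 + 585·t and substitute into x ≡ 0 (mod 19): 585·t ≡ 0 − 8 = -8 (mod 19).
    Reduce coefficients mod 19: 15·t ≡ 11 (mod 19).
    The inverse of 15 mod 19 is 14 (since 15·14 = 210 = 11·19 + 1), so t ≡ 14·11 = 154 ≡ 2 (mod 19).
    Then x = 8 + 585·2 = 1178, valid modulo lcm(585, 19) = 11115: x ≡ 1178 (mod 11115).
  Combine with x ≡ 5 (mod 7); new modulus lcm = 77805.
    Write x = 1178 + 11115·t and substitute into x ≡ 5 (mod 7): 11115·t ≡ 5 − 1178 = -1173 (mod 7).
    Reduce coefficients mod 7: 6·t ≡ 3 (mod 7).
    The inverse of 6 mod 7 is 6 (since 6·6 = 36 = 5·7 + 1), so t ≡ 6·3 = 18 ≡ 4 (mod 7).
    Then x = 1178 + 11115·4 = 45638, valid modulo lcm(11115, 7) = 77805: x ≡ 45638 (mod 77805).
Verify against each original: 45638 mod 5 = 3, 45638 mod 13 = 8, 45638 mod 9 = 8, 45638 mod 19 = 0, 45638 mod 7 = 5.

x ≡ 45638 (mod 77805).


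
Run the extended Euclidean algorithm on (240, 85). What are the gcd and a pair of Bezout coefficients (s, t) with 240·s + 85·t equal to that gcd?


Euclidean algorithm on (240, 85) — divide until remainder is 0:
  240 = 2 · 85 + 70
  85 = 1 · 70 + 15
  70 = 4 · 15 + 10
  15 = 1 · 10 + 5
  10 = 2 · 5 + 0
gcd(240, 85) = 5.
Track Bezout coefficients alongside the remainders: start with r₀ = 240 = a·1 + b·0 (s = 1, t = 0) and r₁ = 85 = a·0 + b·1 (s = 0, t = 1); each new remainder r_{k+1} = r_{k-1} − q_k·r_k inherits s_{k+1} = s_{k-1} − q_k·s_k, t_{k+1} = t_{k-1} − q_k·t_k, so r_k = a·s_k + b·t_k at every step:
  q = 2: r = 70, s = 1 − 2·0 = 1, t = 0 − 2·1 = -2  (check: 240·1 + 85·(-2) = 70)
  q = 1: r = 15, s = 0 − 1·1 = -1, t = 1 − 1·(-2) = 3  (check: 240·(-1) + 85·3 = 15)
  q = 4: r = 10, s = 1 − 4·(-1) = 5, t = -2 − 4·3 = -14  (check: 240·5 + 85·(-14) = 10)
  q = 1: r = 5, s = -1 − 1·5 = -6, t = 3 − 1·(-14) = 17  (check: 240·(-6) + 85·17 = 5)
The row with r = 5 (the gcd) gives the Bezout coefficients s = -6, t = 17.
Result: 240 · (-6) + 85 · (17) = 5.

gcd(240, 85) = 5; s = -6, t = 17 (check: 240·(-6) + 85·17 = 5).


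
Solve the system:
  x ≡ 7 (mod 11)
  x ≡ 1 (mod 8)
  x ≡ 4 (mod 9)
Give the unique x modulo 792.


Moduli 11, 8, 9 are pairwise coprime; by CRT there is a unique solution modulo M = 11 · 8 · 9 = 792.
Solve pairwise, accumulating the modulus:
  Start with x ≡ 7 (mod 11).
  Combine with x ≡ 1 (mod 8): since gcd(11, 8) = 1, we get a unique residue mod 88.
    Write x = 7 + 11·t and substitute into x ≡ 1 (mod 8): 11·t ≡ 1 − 7 = -6 (mod 8).
    Reduce coefficients mod 8: 3·t ≡ 2 (mod 8).
    The inverse of 3 mod 8 is 3 (since 3·3 = 9 = 1·8 + 1), so t ≡ 3·2 = 6 ≡ 6 (mod 8).
    Then x = 7 + 11·6 = 73, valid modulo lcm(11, 8) = 88: x ≡ 73 (mod 88).
  Combine with x ≡ 4 (mod 9): since gcd(88, 9) = 1, we get a unique residue mod 792.
    Write x = 73 + 88·t and substitute into x ≡ 4 (mod 9): 88·t ≡ 4 − 73 = -69 (mod 9).
    Reduce coefficients mod 9: 7·t ≡ 3 (mod 9).
    The inverse of 7 mod 9 is 4 (since 7·4 = 28 = 3·9 + 1), so t ≡ 4·3 = 12 ≡ 3 (mod 9).
    Then x = 73 + 88·3 = 337, valid modulo lcm(88, 9) = 792: x ≡ 337 (mod 792).
Verify: 337 mod 11 = 7 ✓, 337 mod 8 = 1 ✓, 337 mod 9 = 4 ✓.

x ≡ 337 (mod 792).


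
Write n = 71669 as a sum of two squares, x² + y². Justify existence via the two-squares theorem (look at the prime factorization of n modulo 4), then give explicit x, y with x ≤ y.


Step 1: Factor n = 71669 = 13 · 37 · 149.
Step 2: Check the mod-4 condition on each prime factor: 13 ≡ 1 (mod 4), exponent 1; 37 ≡ 1 (mod 4), exponent 1; 149 ≡ 1 (mod 4), exponent 1.
All primes ≡ 3 (mod 4) appear to even exponent (or don't appear), so by the two-squares theorem n IS expressible as a sum of two squares.
Step 3: Build a representation. Here n = 13 · 37 · 149 is a product of primes ≡ 1 (mod 4). Each prime p ≡ 1 (mod 4) is itself a sum of two squares; find a² by testing p − a² for a perfect square:
  13: 13 − 1² = 12, 13 − 2² = 9 = 3² ⇒ 13 = 2² + 3².
  37: 37 − 1² = 36 = 6² ⇒ 37 = 1² + 6².
  149: 149 − 1² = 148, 149 − 2² = 145, 149 − 3² = 140, 149 − 4² = 133, 149 − 5² = 124, 149 − 6² = 113, 149 − 7² = 100 = 10² ⇒ 149 = 7² + 10².
  Combine using the Brahmagupta–Fibonacci identity (a² + b²)(c² + d²) = (ac − bd)² + (ad + bc)² = (ac + bd)² + (ad − bc)²:
  13 · 37 = 481: from (2² + 3²)(1² + 6²), take (2·1 − 3·6, 2·6 + 3·1) = (2 − 18, 12 + 3) = (-16, 15); dropping signs (only squares matter) gives (16, 15); check 16² + 15² = 256 + 225 = 481 ✓.
  481 · 149 = 71669: from (16² + 15²)(7² + 10²), take (16·7 − 15·10, 16·10 + 15·7) = (112 − 150, 160 + 105) = (-38, 265); dropping signs (only squares matter) gives (38, 265); check 38² + 265² = 1444 + 70225 = 71669 ✓.
Step 4: Order so x ≤ y and verify: 38² + 265² = 1444 + 70225 = 71669 = n. ✓

n = 71669 = 38² + 265² (one valid representation with x ≤ y).


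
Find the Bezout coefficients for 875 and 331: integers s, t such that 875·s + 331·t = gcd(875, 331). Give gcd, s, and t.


Euclidean algorithm on (875, 331) — divide until remainder is 0:
  875 = 2 · 331 + 213
  331 = 1 · 213 + 118
  213 = 1 · 118 + 95
  118 = 1 · 95 + 23
  95 = 4 · 23 + 3
  23 = 7 · 3 + 2
  3 = 1 · 2 + 1
  2 = 2 · 1 + 0
gcd(875, 331) = 1.
Track Bezout coefficients alongside the remainders: start with r₀ = 875 = a·1 + b·0 (s = 1, t = 0) and r₁ = 331 = a·0 + b·1 (s = 0, t = 1); each new remainder r_{k+1} = r_{k-1} − q_k·r_k inherits s_{k+1} = s_{k-1} − q_k·s_k, t_{k+1} = t_{k-1} − q_k·t_k, so r_k = a·s_k + b·t_k at every step:
  q = 2: r = 213, s = 1 − 2·0 = 1, t = 0 − 2·1 = -2  (check: 875·1 + 331·(-2) = 213)
  q = 1: r = 118, s = 0 − 1·1 = -1, t = 1 − 1·(-2) = 3  (check: 875·(-1) + 331·3 = 118)
  q = 1: r = 95, s = 1 − 1·(-1) = 2, t = -2 − 1·3 = -5  (check: 875·2 + 331·(-5) = 95)
  q = 1: r = 23, s = -1 − 1·2 = -3, t = 3 − 1·(-5) = 8  (check: 875·(-3) + 331·8 = 23)
  q = 4: r = 3, s = 2 − 4·(-3) = 14, t = -5 − 4·8 = -37  (check: 875·14 + 331·(-37) = 3)
  q = 7: r = 2, s = -3 − 7·14 = -101, t = 8 − 7·(-37) = 267  (check: 875·(-101) + 331·267 = 2)
  q = 1: r = 1, s = 14 − 1·(-101) = 115, t = -37 − 1·267 = -304  (check: 875·115 + 331·(-304) = 1)
The row with r = 1 (the gcd) gives the Bezout coefficients s = 115, t = -304.
Result: 875 · (115) + 331 · (-304) = 1.

gcd(875, 331) = 1; s = 115, t = -304 (check: 875·115 + 331·(-304) = 1).


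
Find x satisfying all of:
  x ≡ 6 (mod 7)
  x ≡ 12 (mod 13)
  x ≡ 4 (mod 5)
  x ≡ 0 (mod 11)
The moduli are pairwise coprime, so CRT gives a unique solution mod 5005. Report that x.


Product of moduli M = 7 · 13 · 5 · 11 = 5005.
Merge one congruence at a time:
  Start: x ≡ 6 (mod 7).
  Combine with x ≡ 12 (mod 13); new modulus lcm = 91.
    Write x = 6 + 7·t and substitute into x ≡ 12 (mod 13): 7·t ≡ 12 − 6 = 6 (mod 13).
    The inverse of 7 mod 13 is 2 (since 7·2 = 14 = 1·13 + 1), so t ≡ 2·6 = 12 ≡ 12 (mod 13).
    Then x = 6 + 7·12 = 90, valid modulo lcm(7, 13) = 91: x ≡ 90 (mod 91).
  Combine with x ≡ 4 (mod 5); new modulus lcm = 455.
    Write x = 90 + 91·t and substitute into x ≡ 4 (mod 5): 91·t ≡ 4 − 90 = -86 (mod 5).
    Reduce coefficients mod 5: 1·t ≡ 4 (mod 5).
    So t ≡ 4 (mod 5).
    Then x = 90 + 91·4 = 454, valid modulo lcm(91, 5) = 455: x ≡ 454 (mod 455).
  Combine with x ≡ 0 (mod 11); new modulus lcm = 5005.
    Write x = 454 + 455·t and substitute into x ≡ 0 (mod 11): 455·t ≡ 0 − 454 = -454 (mod 11).
    Reduce coefficients mod 11: 4·t ≡ 8 (mod 11).
    The inverse of 4 mod 11 is 3 (since 4·3 = 12 = 1·11 + 1), so t ≡ 3·8 = 24 ≡ 2 (mod 11).
    Then x = 454 + 455·2 = 1364, valid modulo lcm(455, 11) = 5005: x ≡ 1364 (mod 5005).
Verify against each original: 1364 mod 7 = 6, 1364 mod 13 = 12, 1364 mod 5 = 4, 1364 mod 11 = 0.

x ≡ 1364 (mod 5005).


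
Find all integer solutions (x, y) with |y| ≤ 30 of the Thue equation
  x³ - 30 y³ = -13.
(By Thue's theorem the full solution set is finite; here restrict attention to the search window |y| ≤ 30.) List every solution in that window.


The equation is x³ - 30y³ = -13. For fixed y, x³ = 30·y³ − 13, so a solution requires the RHS to be a perfect cube.
Strategy: iterate y from -30 to 30, compute RHS = 30·y³ − 13, and check whether it is a (positive or negative) perfect cube.
Check small values of y:
  y = 0: RHS = -13 is not a perfect cube.
  y = 1: RHS = 17 is not a perfect cube.
  y = -1: RHS = -43 is not a perfect cube.
  y = 2: RHS = 227 is not a perfect cube.
  y = -2: RHS = -253 is not a perfect cube.
  y = 3: RHS = 797 is not a perfect cube.
  y = -3: RHS = -823 is not a perfect cube.
Continuing the search up to |y| = 30 finds no solutions either.
No (x, y) in the scanned range satisfies the equation.

No integer solutions with |y| ≤ 30.


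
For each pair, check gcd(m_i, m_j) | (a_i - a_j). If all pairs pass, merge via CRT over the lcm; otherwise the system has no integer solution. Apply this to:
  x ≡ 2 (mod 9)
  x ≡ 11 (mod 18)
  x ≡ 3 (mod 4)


Moduli 9, 18, 4 are not pairwise coprime, so CRT works modulo lcm(m_i) when all pairwise compatibility conditions hold.
Pairwise compatibility: gcd(m_i, m_j) must divide a_i - a_j for every pair.
Merge one congruence at a time:
  Start: x ≡ 2 (mod 9).
  Combine with x ≡ 11 (mod 18): gcd(9, 18) = 9; 11 - 2 = 9, which IS divisible by 9, so compatible.
    Write x = 2 + 9·t and substitute into x ≡ 11 (mod 18): 9·t ≡ 11 − 2 = 9 (mod 18).
    Divide the congruence (and modulus) by g = 9: 1·t ≡ 1 (mod 2).
    So t ≡ 1 (mod 2).
    Then x = 2 + 9·1 = 11, valid modulo lcm(9, 18) = 18: x ≡ 11 (mod 18).
  Combine with x ≡ 3 (mod 4): gcd(18, 4) = 2; 3 - 11 = -8, which IS divisible by 2, so compatible.
    Write x = 11 + 18·t and substitute into x ≡ 3 (mod 4): 18·t ≡ 3 − 11 = -8 (mod 4).
    Divide the congruence (and modulus) by g = 2: 9·t ≡ -4 (mod 2).
    Reduce coefficients mod 2: 1·t ≡ 0 (mod 2).
    So t ≡ 0 (mod 2).
    Then x = 11 + 18·0 = 11, valid modulo lcm(18, 4) = 36: x ≡ 11 (mod 36).
Verify: 11 mod 9 = 2, 11 mod 18 = 11, 11 mod 4 = 3.

x ≡ 11 (mod 36).


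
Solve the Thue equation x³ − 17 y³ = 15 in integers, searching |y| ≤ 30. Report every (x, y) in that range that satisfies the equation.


The equation is x³ - 17y³ = 15. For fixed y, x³ = 17·y³ + 15, so a solution requires the RHS to be a perfect cube.
Strategy: iterate y from -30 to 30, compute RHS = 17·y³ + 15, and check whether it is a (positive or negative) perfect cube.
Check small values of y:
  y = 0: RHS = 15 is not a perfect cube.
  y = 1: RHS = 32 is not a perfect cube.
  y = -1: RHS = -2 is not a perfect cube.
  y = 2: RHS = 151 is not a perfect cube.
  y = -2: RHS = -121 is not a perfect cube.
  y = 3: RHS = 474 is not a perfect cube.
  y = -3: RHS = -444 is not a perfect cube.
Continuing the search up to |y| = 30 finds no solutions either.
No (x, y) in the scanned range satisfies the equation.

No integer solutions with |y| ≤ 30.


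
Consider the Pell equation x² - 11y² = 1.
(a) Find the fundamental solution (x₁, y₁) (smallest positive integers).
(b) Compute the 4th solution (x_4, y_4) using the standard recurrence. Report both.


Step 1: Find the fundamental solution (x₁, y₁) of x² - 11y² = 1.
  Expand √11 as a continued fraction. a₀ = ⌊√11⌋ = 3; iterate m_{k+1} = d_k·a_k − m_k, d_{k+1} = (11 − m_{k+1}²)/d_k, a_{k+1} = ⌊(a₀ + m_{k+1})/d_{k+1}⌋ (starting m₀ = 0, d₀ = 1), with convergents p_k = a_k·p_{k-1} + p_{k-2}, q_k = a_k·q_{k-1} + q_{k-2} (p₋₁ = 1, q₋₁ = 0):
  k = 0: a₀ = 3; p₀/q₀ = 3/1; p₀² − 11·q₀² = 9 − 11 = -2.
  k = 1: m = 3, d = 2, a = ⌊(3 + 3)/2⌋ = 3; p/q = (3·3 + 1)/(3·1 + 0) = 10/3; p² − 11·q² = 100 − 99 = 1.
  The first convergent with p² − 11·q² = 1 gives the fundamental solution (x₁, y₁) = (10, 3).
Step 2: Apply the recurrence (x_{n+1}, y_{n+1}) = (x₁x_n + 11y₁y_n, x₁y_n + y₁x_n) repeatedly.
  From (x_1, y_1) = (10, 3): x_2 = 10·10 + 11·3·3 = 199; y_2 = 10·3 + 3·10 = 60.
  From (x_2, y_2) = (199, 60): x_3 = 10·199 + 11·3·60 = 3970; y_3 = 10·60 + 3·199 = 1197.
  From (x_3, y_3) = (3970, 1197): x_4 = 10·3970 + 11·3·1197 = 79201; y_4 = 10·1197 + 3·3970 = 23880.
Step 3: Verify x_4² - 11·y_4² = 6272798401 - 6272798400 = 1 (should be 1). ✓

(x_1, y_1) = (10, 3); (x_4, y_4) = (79201, 23880).


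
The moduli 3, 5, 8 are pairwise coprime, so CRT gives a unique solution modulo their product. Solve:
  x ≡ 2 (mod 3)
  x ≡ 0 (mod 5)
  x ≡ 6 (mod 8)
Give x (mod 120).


Moduli 3, 5, 8 are pairwise coprime; by CRT there is a unique solution modulo M = 3 · 5 · 8 = 120.
Solve pairwise, accumulating the modulus:
  Start with x ≡ 2 (mod 3).
  Combine with x ≡ 0 (mod 5): since gcd(3, 5) = 1, we get a unique residue mod 15.
    Write x = 2 + 3·t and substitute into x ≡ 0 (mod 5): 3·t ≡ 0 − 2 = -2 (mod 5).
    Reduce coefficients mod 5: 3·t ≡ 3 (mod 5).
    The inverse of 3 mod 5 is 2 (since 3·2 = 6 = 1·5 + 1), so t ≡ 2·3 = 6 ≡ 1 (mod 5).
    Then x = 2 + 3·1 = 5, valid modulo lcm(3, 5) = 15: x ≡ 5 (mod 15).
  Combine with x ≡ 6 (mod 8): since gcd(15, 8) = 1, we get a unique residue mod 120.
    Write x = 5 + 15·t and substitute into x ≡ 6 (mod 8): 15·t ≡ 6 − 5 = 1 (mod 8).
    Reduce coefficients mod 8: 7·t ≡ 1 (mod 8).
    The inverse of 7 mod 8 is 7 (since 7·7 = 49 = 6·8 + 1), so t ≡ 7·1 = 7 ≡ 7 (mod 8).
    Then x = 5 + 15·7 = 110, valid modulo lcm(15, 8) = 120: x ≡ 110 (mod 120).
Verify: 110 mod 3 = 2 ✓, 110 mod 5 = 0 ✓, 110 mod 8 = 6 ✓.

x ≡ 110 (mod 120).


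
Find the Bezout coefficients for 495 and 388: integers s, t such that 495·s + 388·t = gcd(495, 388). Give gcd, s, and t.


Euclidean algorithm on (495, 388) — divide until remainder is 0:
  495 = 1 · 388 + 107
  388 = 3 · 107 + 67
  107 = 1 · 67 + 40
  67 = 1 · 40 + 27
  40 = 1 · 27 + 13
  27 = 2 · 13 + 1
  13 = 13 · 1 + 0
gcd(495, 388) = 1.
Track Bezout coefficients alongside the remainders: start with r₀ = 495 = a·1 + b·0 (s = 1, t = 0) and r₁ = 388 = a·0 + b·1 (s = 0, t = 1); each new remainder r_{k+1} = r_{k-1} − q_k·r_k inherits s_{k+1} = s_{k-1} − q_k·s_k, t_{k+1} = t_{k-1} − q_k·t_k, so r_k = a·s_k + b·t_k at every step:
  q = 1: r = 107, s = 1 − 1·0 = 1, t = 0 − 1·1 = -1  (check: 495·1 + 388·(-1) = 107)
  q = 3: r = 67, s = 0 − 3·1 = -3, t = 1 − 3·(-1) = 4  (check: 495·(-3) + 388·4 = 67)
  q = 1: r = 40, s = 1 − 1·(-3) = 4, t = -1 − 1·4 = -5  (check: 495·4 + 388·(-5) = 40)
  q = 1: r = 27, s = -3 − 1·4 = -7, t = 4 − 1·(-5) = 9  (check: 495·(-7) + 388·9 = 27)
  q = 1: r = 13, s = 4 − 1·(-7) = 11, t = -5 − 1·9 = -14  (check: 495·11 + 388·(-14) = 13)
  q = 2: r = 1, s = -7 − 2·11 = -29, t = 9 − 2·(-14) = 37  (check: 495·(-29) + 388·37 = 1)
The row with r = 1 (the gcd) gives the Bezout coefficients s = -29, t = 37.
Result: 495 · (-29) + 388 · (37) = 1.

gcd(495, 388) = 1; s = -29, t = 37 (check: 495·(-29) + 388·37 = 1).


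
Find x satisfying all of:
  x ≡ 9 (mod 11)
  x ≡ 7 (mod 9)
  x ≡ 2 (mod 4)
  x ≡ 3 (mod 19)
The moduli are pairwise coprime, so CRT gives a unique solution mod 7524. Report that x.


Product of moduli M = 11 · 9 · 4 · 19 = 7524.
Merge one congruence at a time:
  Start: x ≡ 9 (mod 11).
  Combine with x ≡ 7 (mod 9); new modulus lcm = 99.
    Write x = 9 + 11·t and substitute into x ≡ 7 (mod 9): 11·t ≡ 7 − 9 = -2 (mod 9).
    Reduce coefficients mod 9: 2·t ≡ 7 (mod 9).
    The inverse of 2 mod 9 is 5 (since 2·5 = 10 = 1·9 + 1), so t ≡ 5·7 = 35 ≡ 8 (mod 9).
    Then x = 9 + 11·8 = 97, valid modulo lcm(11, 9) = 99: x ≡ 97 (mod 99).
  Combine with x ≡ 2 (mod 4); new modulus lcm = 396.
    Write x = 97 + 99·t and substitute into x ≡ 2 (mod 4): 99·t ≡ 2 − 97 = -95 (mod 4).
    Reduce coefficients mod 4: 3·t ≡ 1 (mod 4).
    The inverse of 3 mod 4 is 3 (since 3·3 = 9 = 2·4 + 1), so t ≡ 3·1 = 3 ≡ 3 (mod 4).
    Then x = 97 + 99·3 = 394, valid modulo lcm(99, 4) = 396: x ≡ 394 (mod 396).
  Combine with x ≡ 3 (mod 19); new modulus lcm = 7524.
    Write x = 394 + 396·t and substitute into x ≡ 3 (mod 19): 396·t ≡ 3 − 394 = -391 (mod 19).
    Reduce coefficients mod 19: 16·t ≡ 8 (mod 19).
    The inverse of 16 mod 19 is 6 (since 16·6 = 96 = 5·19 + 1), so t ≡ 6·8 = 48 ≡ 10 (mod 19).
    Then x = 394 + 396·10 = 4354, valid modulo lcm(396, 19) = 7524: x ≡ 4354 (mod 7524).
Verify against each original: 4354 mod 11 = 9, 4354 mod 9 = 7, 4354 mod 4 = 2, 4354 mod 19 = 3.

x ≡ 4354 (mod 7524).
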